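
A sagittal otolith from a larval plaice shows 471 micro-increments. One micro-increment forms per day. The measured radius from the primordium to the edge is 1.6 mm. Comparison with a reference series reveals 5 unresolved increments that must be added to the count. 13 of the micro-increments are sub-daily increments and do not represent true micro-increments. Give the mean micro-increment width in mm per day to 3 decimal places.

0.003 mm per day

After corrections the count is 471 − 13 + 5 = 463 micro-increments.
Mean rate = 1.6 mm / 463 days ≈ 0.003 mm per day.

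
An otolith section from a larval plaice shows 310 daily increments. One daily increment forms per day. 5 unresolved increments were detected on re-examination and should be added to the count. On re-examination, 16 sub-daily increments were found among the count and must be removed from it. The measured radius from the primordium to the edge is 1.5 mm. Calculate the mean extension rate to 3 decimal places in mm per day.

0.005 mm per day

True daily increment count = 310 − 16 + 5 = 299.
Extension rate ≈ 1.5 / 299 = 0.005 mm per day.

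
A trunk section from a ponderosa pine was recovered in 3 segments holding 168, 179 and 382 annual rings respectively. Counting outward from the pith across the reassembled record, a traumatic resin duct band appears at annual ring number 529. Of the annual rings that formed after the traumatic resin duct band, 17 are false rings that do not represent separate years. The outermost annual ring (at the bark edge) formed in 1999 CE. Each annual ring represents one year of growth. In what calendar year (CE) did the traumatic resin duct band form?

1816 CE

Total annual rings = 168 + 179 + 382 = 729.
729 − 529 = 200 annual rings lie beyond the traumatic resin duct band toward the bark edge.
Removing the 17 false annual rings leaves 200 − 17 = 183 true annual rings beyond the traumatic resin duct band.
1999 − 183 = 1816 CE.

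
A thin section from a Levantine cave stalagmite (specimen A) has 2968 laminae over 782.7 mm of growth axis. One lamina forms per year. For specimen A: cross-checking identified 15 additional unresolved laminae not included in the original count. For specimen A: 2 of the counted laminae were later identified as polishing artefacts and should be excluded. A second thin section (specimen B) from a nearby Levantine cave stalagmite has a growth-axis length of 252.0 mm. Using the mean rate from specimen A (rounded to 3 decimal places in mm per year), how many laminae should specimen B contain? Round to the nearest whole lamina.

958 laminae

Specimen A: after corrections the count is 2968 − 2 + 15 = 2981 laminae.
A: Mean rate = 782.7 mm / 2981 years ≈ 0.263 mm/year.
For B, 252.0 / 0.263 = 958.17 years ≈ 958 laminae.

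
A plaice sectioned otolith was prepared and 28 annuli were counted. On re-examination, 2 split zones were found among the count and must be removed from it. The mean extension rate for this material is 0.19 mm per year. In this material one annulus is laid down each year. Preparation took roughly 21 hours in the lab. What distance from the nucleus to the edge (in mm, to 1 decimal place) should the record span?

True annulus count = 28 − 2 = 26.
Predicted length = 0.19 mm/year × 26 years = 4.9 mm.

4.9 mm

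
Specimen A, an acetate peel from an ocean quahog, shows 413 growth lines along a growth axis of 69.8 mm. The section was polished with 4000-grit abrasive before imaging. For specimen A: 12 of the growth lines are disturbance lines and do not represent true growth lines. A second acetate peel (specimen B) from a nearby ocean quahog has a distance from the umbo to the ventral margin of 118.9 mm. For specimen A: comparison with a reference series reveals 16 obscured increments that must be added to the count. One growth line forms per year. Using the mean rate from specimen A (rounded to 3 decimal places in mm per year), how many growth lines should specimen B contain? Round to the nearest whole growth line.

Specimen A: true growth line count = 413 − 12 + 16 = 417.
A: 69.8 mm over 417 years gives 69.8 / 417 ≈ 0.167 mm/year.
B spans 118.9 / 0.167 = 711.98 years ≈ 712 growth lines.

712 growth lines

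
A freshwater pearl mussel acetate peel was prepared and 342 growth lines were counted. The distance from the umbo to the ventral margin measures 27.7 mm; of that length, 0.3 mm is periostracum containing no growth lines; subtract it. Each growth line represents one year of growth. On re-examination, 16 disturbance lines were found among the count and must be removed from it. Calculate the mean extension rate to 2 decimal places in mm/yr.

0.08 mm/yr

True growth line count = 342 − 16 = 326.
Net length = 27.7 − 0.3 = 27.4 mm.
Extension rate ≈ 27.4 / 326 = 0.08 mm/yr.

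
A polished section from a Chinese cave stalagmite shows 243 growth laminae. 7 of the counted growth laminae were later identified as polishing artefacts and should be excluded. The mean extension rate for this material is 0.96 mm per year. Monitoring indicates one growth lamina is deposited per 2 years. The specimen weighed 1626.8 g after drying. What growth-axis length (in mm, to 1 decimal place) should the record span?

453.1 mm

True growth lamina count = 243 − 7 = 236.
236 growth laminae at 2 years each span 236 × 2 = 472 years.
Predicted length = 0.96 mm/year × 472 years = 453.1 mm.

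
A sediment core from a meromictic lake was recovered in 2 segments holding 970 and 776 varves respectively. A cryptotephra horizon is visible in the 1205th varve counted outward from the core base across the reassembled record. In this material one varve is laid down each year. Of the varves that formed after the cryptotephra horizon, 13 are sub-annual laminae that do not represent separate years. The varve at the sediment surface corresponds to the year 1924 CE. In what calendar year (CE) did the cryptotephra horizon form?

Total varves = 970 + 776 = 1746.
The cryptotephra horizon sits at varve 1205 from the core base, so 1746 − 1205 = 541 varves formed after it.
Removing the 13 false varves leaves 541 − 13 = 528 true varves beyond the cryptotephra horizon.
Counting back 528 years from 1924 CE places the cryptotephra horizon in 1924 − 528 = 1396 CE.

1396 CE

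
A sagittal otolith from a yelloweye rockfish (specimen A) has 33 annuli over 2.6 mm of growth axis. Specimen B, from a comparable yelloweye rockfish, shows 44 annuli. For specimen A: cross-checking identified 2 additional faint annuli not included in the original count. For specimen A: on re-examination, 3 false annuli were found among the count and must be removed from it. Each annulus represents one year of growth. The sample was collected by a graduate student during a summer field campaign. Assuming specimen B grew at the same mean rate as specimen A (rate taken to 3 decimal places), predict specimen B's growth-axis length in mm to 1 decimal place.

Specimen A: adjusted count: 33 − 3 + 2 = 32 annuli.
A: Mean rate = 2.6 mm / 32 years ≈ 0.081 mm per year.
B's length ≈ 0.081 × 44 = 3.6 mm.

3.6 mm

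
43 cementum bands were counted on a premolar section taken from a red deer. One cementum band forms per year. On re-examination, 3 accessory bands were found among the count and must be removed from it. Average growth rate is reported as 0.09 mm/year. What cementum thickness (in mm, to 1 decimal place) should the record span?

Correcting the raw count gives 43 − 3 = 40 true cementum bands.
Length ≈ 0.09 × 40 = 3.6 mm.

3.6 mm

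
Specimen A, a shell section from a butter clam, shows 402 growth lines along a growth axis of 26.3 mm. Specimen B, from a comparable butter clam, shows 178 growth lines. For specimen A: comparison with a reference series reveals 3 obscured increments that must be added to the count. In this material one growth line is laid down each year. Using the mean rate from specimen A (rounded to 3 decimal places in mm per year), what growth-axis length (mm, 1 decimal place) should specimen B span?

11.6 mm

Specimen A: after corrections the count is 402 + 3 = 405 growth lines.
A: Mean rate = 26.3 mm / 405 years ≈ 0.065 mm/yr.
B's length ≈ 0.065 × 178 = 11.6 mm.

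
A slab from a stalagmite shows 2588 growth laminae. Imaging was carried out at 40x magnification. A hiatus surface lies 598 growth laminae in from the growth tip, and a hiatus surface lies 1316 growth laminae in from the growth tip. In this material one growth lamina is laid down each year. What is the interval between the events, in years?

1316 − 598 = 718 growth laminae lie between the two events.
At one growth lamina per year, 718 years elapsed between them.

718 years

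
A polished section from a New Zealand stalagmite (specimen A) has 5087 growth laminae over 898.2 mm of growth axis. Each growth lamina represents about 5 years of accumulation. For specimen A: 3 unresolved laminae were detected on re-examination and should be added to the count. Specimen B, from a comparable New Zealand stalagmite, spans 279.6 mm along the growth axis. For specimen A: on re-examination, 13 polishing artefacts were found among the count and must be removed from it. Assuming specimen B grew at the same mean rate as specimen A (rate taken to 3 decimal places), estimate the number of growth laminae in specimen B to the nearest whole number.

Specimen A: true growth lamina count = 5087 − 13 + 3 = 5077.
Specimen A: 5077 growth laminae at 5 years each span 5077 × 5 = 25385 years.
A: Extension rate ≈ 898.2 / 25385 = 0.035 mm/yr.
Specimen B: 279.6 mm / 0.035 mm per year = 7988.57 years; at 5 years per growth lamina that is 7988.57 / 5 ≈ 1598 growth laminae.

1598 growth laminae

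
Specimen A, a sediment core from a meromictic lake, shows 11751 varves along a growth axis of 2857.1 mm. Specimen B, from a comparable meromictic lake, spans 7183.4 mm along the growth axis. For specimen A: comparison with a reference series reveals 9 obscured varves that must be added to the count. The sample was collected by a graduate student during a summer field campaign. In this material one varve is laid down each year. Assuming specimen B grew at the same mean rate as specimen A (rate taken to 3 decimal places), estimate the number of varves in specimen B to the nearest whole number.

29561 varves

Specimen A: after corrections the count is 11751 + 9 = 11760 varves.
A: Extension rate ≈ 2857.1 / 11760 = 0.243 mm per year.
For B, 7183.4 / 0.243 = 29561.32 years ≈ 29561 varves.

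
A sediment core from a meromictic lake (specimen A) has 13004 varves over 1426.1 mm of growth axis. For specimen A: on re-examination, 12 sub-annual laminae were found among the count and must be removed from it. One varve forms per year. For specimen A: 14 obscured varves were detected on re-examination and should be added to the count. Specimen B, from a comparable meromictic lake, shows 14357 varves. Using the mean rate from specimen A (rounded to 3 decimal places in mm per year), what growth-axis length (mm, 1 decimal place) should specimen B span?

Specimen A: true varve count = 13004 − 12 + 14 = 13006.
A: Mean rate = 1426.1 mm / 13006 years ≈ 0.110 mm/yr.
Length of B = 0.110 × 14357 = 1579.3 mm.

1579.3 mm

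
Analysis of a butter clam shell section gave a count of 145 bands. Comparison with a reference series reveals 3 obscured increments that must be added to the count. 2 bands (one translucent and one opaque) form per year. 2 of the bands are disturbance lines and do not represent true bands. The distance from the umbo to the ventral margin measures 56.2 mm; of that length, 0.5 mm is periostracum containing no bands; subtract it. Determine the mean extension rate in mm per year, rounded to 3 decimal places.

0.763 mm per year

Correcting the raw count gives 145 − 2 + 3 = 146 true bands.
146 bands at 2 per year is 146 / 2 = 73 years.
The growth record spans 56.2 − 0.5 = 55.7 mm.
55.7 mm over 73 years gives 55.7 / 73 ≈ 0.763 mm per year.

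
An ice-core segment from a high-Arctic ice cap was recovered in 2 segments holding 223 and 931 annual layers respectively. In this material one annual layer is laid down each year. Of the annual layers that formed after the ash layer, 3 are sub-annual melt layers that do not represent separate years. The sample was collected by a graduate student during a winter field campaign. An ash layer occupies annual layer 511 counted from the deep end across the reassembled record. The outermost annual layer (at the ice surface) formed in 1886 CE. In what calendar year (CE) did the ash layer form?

1246 CE

Total annual layers = 223 + 931 = 1154.
The ash layer sits at annual layer 511 from the deep end, so 1154 − 511 = 643 annual layers formed after it.
Excluding 3 false annual layers: 643 − 3 = 640.
The annual layer at the ice surface is 1886 CE, so the ash layer dates to 1886 − 640 = 1246 CE.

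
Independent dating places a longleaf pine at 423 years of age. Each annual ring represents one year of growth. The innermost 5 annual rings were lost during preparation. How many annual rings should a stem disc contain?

At one annual ring per year, 423 years correspond to 423 annual rings.
Subtracting the 5 annual rings not captured gives 423 − 5 = 418 annual rings in the record.

418 annual rings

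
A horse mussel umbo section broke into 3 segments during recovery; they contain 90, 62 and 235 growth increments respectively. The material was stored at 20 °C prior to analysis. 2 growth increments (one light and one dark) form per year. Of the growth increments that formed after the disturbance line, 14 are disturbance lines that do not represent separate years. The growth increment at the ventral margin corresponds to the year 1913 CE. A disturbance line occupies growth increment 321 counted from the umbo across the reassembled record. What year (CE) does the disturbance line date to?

Total growth increments = 90 + 62 + 235 = 387.
Between growth increment 321 and the ventral margin there are 387 − 321 = 66 growth increments.
Removing the 14 false growth increments leaves 66 − 14 = 52 true growth increments beyond the disturbance line.
With 2 growth increments per year, 52 / 2 = 26 years.
1913 − 26 = 1887 CE.

1887 CE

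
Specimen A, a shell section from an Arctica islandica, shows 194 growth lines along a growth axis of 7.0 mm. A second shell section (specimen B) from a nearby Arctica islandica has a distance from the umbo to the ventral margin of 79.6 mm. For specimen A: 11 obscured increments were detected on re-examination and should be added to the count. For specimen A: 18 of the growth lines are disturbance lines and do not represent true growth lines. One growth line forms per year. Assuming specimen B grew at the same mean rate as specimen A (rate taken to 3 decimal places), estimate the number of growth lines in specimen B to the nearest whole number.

2151 growth lines

Specimen A: adjusted count: 194 − 18 + 11 = 187 growth lines.
A: Mean rate = 7.0 mm / 187 years ≈ 0.037 mm per year.
For B, 79.6 / 0.037 = 2151.35 years ≈ 2151 growth lines.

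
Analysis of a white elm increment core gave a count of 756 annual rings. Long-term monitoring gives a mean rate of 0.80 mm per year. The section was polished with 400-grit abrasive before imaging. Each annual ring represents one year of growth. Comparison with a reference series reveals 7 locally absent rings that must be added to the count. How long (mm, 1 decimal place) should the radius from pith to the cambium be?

610.4 mm

True annual ring count = 756 + 7 = 763.
Predicted length = 0.80 mm/year × 763 years = 610.4 mm.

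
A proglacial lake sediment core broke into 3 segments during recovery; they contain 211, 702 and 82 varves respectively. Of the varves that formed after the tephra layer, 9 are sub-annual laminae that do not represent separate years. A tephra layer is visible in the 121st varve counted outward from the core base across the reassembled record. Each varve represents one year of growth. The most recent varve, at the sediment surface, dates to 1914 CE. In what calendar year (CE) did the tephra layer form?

Total varves = 211 + 702 + 82 = 995.
995 − 121 = 874 varves lie beyond the tephra layer toward the sediment surface.
Excluding 9 false varves: 874 − 9 = 865.
Counting back 865 years from 1914 CE places the tephra layer in 1914 − 865 = 1049 CE.

1049 CE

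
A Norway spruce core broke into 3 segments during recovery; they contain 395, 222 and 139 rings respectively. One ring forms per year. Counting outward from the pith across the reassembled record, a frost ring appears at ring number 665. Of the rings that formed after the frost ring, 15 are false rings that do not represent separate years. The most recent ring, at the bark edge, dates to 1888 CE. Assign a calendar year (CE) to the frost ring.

Total rings = 395 + 222 + 139 = 756.
The frost ring sits at ring 665 from the pith, so 756 − 665 = 91 rings formed after it.
91 − 15 false = 76 true rings after the frost ring.
Counting back 76 years from 1888 CE places the frost ring in 1888 − 76 = 1812 CE.

1812 CE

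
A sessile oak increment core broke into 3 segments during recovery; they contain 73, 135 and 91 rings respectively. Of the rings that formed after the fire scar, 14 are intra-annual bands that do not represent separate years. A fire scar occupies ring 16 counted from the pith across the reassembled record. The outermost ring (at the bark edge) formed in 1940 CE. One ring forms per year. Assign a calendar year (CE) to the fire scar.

Total rings = 73 + 135 + 91 = 299.
Between ring 16 and the bark edge there are 299 − 16 = 283 rings.
Removing the 14 false rings leaves 283 − 14 = 269 true rings beyond the fire scar.
The ring at the bark edge is 1940 CE, so the fire scar dates to 1940 − 269 = 1671 CE.

1671 CE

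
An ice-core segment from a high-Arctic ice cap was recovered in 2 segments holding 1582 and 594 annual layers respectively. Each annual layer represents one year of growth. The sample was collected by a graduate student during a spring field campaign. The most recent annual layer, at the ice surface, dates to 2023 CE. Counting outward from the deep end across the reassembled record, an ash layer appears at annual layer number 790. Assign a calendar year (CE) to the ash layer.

637 CE

Total annual layers = 1582 + 594 = 2176.
The ash layer sits at annual layer 790 from the deep end, so 2176 − 790 = 1386 annual layers formed after it.
The annual layer at the ice surface is 2023 CE, so the ash layer dates to 2023 − 1386 = 637 CE.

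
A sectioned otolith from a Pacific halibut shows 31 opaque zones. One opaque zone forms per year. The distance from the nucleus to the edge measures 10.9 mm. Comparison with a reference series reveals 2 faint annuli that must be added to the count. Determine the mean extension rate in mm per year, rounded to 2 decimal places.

0.33 mm per year

Correcting the raw count gives 31 + 2 = 33 true opaque zones.
10.9 mm over 33 years gives 10.9 / 33 ≈ 0.33 mm per year.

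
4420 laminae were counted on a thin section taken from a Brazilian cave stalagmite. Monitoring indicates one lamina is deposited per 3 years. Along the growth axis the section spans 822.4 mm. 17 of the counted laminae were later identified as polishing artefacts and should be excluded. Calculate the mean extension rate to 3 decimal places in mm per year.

Correcting the raw count gives 4420 − 17 = 4403 true laminae.
At 3 years per lamina, 4403 × 3 = 13209 years.
822.4 mm over 13209 years gives 822.4 / 13209 ≈ 0.062 mm per year.

0.062 mm per year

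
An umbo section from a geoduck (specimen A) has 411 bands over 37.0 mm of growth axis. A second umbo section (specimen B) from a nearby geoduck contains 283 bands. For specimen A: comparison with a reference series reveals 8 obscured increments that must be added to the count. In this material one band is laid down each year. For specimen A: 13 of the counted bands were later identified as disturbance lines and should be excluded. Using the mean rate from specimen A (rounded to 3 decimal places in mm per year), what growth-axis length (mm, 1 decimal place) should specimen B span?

25.8 mm

Specimen A: adjusted count: 411 − 13 + 8 = 406 bands.
A: 37.0 mm over 406 years gives 37.0 / 406 ≈ 0.091 mm/yr.
For B, 0.091 mm/year × 283 years = 25.8 mm.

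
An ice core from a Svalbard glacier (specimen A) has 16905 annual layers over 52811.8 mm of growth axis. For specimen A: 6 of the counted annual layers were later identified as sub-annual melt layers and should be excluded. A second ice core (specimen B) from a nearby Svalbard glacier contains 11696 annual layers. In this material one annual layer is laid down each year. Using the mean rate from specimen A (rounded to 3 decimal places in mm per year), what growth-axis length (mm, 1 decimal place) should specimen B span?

Specimen A: adjusted count: 16905 − 6 = 16899 annual layers.
A: Extension rate ≈ 52811.8 / 16899 = 3.125 mm/yr.
Length of B = 3.125 × 11696 = 36550.0 mm.

36550.0 mm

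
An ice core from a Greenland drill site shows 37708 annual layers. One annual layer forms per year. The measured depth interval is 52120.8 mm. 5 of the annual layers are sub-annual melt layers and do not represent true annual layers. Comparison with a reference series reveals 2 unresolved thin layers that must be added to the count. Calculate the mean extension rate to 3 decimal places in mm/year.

Correcting the raw count gives 37708 − 5 + 2 = 37705 true annual layers.
Extension rate ≈ 52120.8 / 37705 = 1.382 mm/year.

1.382 mm/year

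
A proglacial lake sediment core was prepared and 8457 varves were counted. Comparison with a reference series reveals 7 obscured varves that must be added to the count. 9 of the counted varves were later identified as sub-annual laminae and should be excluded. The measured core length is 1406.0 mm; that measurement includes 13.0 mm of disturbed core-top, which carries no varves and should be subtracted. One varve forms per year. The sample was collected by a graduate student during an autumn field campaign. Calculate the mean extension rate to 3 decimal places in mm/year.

True varve count = 8457 − 9 + 7 = 8455.
The growth record spans 1406.0 − 13.0 = 1393.0 mm.
Mean rate = 1393.0 mm / 8455 years ≈ 0.165 mm/year.

0.165 mm/year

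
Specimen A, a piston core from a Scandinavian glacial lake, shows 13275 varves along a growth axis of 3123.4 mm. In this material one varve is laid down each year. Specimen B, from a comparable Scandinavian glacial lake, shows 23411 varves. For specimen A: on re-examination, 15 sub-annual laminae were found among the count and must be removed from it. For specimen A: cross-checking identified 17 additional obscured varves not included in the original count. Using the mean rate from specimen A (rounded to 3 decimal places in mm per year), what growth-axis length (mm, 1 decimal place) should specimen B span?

Specimen A: true varve count = 13275 − 15 + 17 = 13277.
A: Extension rate ≈ 3123.4 / 13277 = 0.235 mm/year.
Length of B = 0.235 × 23411 = 5501.6 mm.

5501.6 mm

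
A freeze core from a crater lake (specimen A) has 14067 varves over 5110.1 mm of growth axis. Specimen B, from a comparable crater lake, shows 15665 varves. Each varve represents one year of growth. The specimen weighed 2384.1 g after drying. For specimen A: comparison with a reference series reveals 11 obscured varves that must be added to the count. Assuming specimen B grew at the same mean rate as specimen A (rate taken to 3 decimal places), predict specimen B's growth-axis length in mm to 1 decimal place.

5686.4 mm

Specimen A: adjusted count: 14067 + 11 = 14078 varves.
A: 5110.1 mm over 14078 years gives 5110.1 / 14078 ≈ 0.363 mm per year.
For B, 0.363 mm/year × 15665 years = 5686.4 mm.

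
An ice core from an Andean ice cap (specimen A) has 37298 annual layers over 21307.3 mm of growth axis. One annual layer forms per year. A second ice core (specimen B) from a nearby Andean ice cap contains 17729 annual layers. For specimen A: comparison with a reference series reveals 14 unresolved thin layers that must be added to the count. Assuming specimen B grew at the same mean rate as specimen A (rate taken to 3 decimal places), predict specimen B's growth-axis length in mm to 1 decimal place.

10123.3 mm

Specimen A: true annual layer count = 37298 + 14 = 37312.
A: Extension rate ≈ 21307.3 / 37312 = 0.571 mm/year.
B's length ≈ 0.571 × 17729 = 10123.3 mm.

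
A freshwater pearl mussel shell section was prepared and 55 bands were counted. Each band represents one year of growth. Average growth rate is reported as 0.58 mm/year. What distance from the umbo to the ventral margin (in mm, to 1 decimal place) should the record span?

31.9 mm

55 years of growth are recorded.
Length ≈ 0.58 × 55 = 31.9 mm.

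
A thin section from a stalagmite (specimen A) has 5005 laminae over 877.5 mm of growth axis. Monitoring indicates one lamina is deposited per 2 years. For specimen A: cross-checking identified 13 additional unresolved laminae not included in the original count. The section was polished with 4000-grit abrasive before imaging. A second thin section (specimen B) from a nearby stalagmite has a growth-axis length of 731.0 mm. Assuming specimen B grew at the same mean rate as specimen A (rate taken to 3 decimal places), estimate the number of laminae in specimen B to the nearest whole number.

4201 laminae

Specimen A: adjusted count: 5005 + 13 = 5018 laminae.
Specimen A: 5018 laminae at 2 years each span 5018 × 2 = 10036 years.
A: Extension rate ≈ 877.5 / 10036 = 0.087 mm/year.
B spans 731.0 / 0.087 = 8402.30 years; at 2 years per lamina that is 8402.30 / 2 ≈ 4201 laminae.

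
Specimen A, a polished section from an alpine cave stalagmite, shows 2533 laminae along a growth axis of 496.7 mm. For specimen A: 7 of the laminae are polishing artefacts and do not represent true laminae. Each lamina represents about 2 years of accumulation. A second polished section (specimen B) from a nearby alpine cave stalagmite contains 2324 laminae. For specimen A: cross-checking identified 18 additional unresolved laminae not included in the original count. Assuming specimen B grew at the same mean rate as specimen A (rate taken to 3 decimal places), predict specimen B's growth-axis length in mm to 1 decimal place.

Specimen A: true lamina count = 2533 − 7 + 18 = 2544.
Specimen A: at 2 years per lamina, 2544 × 2 = 5088 years.
A: Extension rate ≈ 496.7 / 5088 = 0.098 mm per year.
Specimen B: multiplying by 2 years per lamina: 2324 × 2 = 4648 years. Length of B = 0.098 × 4648 = 455.5 mm.

455.5 mm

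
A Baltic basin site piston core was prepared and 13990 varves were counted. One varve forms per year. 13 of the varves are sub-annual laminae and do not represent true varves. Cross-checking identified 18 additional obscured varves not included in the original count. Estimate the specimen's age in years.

Adjusted count: 13990 − 13 + 18 = 13995 varves.
At one varve per year, that is 13995 years.

13995 years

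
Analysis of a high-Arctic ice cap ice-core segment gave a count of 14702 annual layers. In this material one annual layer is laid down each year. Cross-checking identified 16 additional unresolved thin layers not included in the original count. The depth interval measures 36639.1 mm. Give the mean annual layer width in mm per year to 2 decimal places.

Adjusted count: 14702 + 16 = 14718 annual layers.
36639.1 mm over 14718 years gives 36639.1 / 14718 ≈ 2.49 mm per year.

2.49 mm per year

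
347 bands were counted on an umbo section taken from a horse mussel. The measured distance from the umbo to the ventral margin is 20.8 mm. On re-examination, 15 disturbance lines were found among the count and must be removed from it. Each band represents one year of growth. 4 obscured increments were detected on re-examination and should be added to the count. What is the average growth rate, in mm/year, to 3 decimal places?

True band count = 347 − 15 + 4 = 336.
Mean rate = 20.8 mm / 336 years ≈ 0.062 mm/year.

0.062 mm/year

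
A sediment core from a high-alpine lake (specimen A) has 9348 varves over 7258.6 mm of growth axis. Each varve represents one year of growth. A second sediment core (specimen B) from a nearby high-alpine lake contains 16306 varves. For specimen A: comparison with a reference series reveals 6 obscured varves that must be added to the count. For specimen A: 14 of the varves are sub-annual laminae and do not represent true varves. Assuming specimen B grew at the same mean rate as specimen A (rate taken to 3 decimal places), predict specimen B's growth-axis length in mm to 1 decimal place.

Specimen A: true varve count = 9348 − 14 + 6 = 9340.
A: Mean rate = 7258.6 mm / 9340 years ≈ 0.777 mm/year.
For B, 0.777 mm/year × 16306 years = 12669.8 mm.

12669.8 mm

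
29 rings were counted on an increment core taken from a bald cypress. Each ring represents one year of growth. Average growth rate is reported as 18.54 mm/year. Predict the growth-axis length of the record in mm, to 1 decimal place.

537.7 mm

29 years of growth are recorded.
29 years at 18.54 mm/year gives 18.54 × 29 = 537.7 mm.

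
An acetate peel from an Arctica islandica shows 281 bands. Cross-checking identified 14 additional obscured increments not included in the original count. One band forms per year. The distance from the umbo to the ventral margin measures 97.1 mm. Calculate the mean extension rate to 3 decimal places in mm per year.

Correcting the raw count gives 281 + 14 = 295 true bands.
97.1 mm over 295 years gives 97.1 / 295 ≈ 0.329 mm per year.

0.329 mm per year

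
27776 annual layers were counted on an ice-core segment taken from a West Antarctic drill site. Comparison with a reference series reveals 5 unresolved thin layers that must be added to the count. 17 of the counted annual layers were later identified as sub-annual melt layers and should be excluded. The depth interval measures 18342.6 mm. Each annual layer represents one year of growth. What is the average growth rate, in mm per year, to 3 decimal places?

0.661 mm per year

True annual layer count = 27776 − 17 + 5 = 27764.
Extension rate ≈ 18342.6 / 27764 = 0.661 mm per year.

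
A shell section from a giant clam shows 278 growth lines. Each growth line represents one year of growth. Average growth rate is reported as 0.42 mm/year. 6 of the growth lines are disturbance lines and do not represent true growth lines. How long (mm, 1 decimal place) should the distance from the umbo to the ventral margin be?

114.2 mm

Correcting the raw count gives 278 − 6 = 272 true growth lines.
272 years at 0.42 mm/year gives 0.42 × 272 = 114.2 mm.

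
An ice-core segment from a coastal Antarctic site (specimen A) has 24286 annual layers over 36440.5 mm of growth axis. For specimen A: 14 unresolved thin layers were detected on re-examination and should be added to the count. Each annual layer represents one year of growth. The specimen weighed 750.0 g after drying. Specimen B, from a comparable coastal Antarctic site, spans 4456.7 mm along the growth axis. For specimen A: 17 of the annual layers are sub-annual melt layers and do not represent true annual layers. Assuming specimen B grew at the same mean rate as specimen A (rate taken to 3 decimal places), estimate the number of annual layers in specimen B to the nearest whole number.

Specimen A: true annual layer count = 24286 − 17 + 14 = 24283.
A: Extension rate ≈ 36440.5 / 24283 = 1.501 mm per year.
B spans 4456.7 / 1.501 = 2969.15 years ≈ 2969 annual layers.

2969 annual layers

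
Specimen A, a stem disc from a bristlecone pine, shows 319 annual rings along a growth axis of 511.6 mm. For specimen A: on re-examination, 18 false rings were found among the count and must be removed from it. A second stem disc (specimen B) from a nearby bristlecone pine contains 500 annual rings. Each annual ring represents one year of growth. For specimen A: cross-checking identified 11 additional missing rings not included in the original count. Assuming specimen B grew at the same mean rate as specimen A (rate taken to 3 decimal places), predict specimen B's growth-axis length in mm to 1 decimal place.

820.0 mm

Specimen A: after corrections the count is 319 − 18 + 11 = 312 annual rings.
A: 511.6 mm over 312 years gives 511.6 / 312 ≈ 1.640 mm/year.
B's length ≈ 1.640 × 500 = 820.0 mm.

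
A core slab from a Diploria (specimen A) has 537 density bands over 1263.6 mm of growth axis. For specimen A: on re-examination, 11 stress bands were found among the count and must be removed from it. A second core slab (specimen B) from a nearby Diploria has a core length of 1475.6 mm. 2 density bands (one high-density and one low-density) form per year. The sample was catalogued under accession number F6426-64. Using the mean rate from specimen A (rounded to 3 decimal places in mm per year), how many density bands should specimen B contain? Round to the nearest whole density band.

614 density bands

Specimen A: true density band count = 537 − 11 = 526.
Specimen A: with 2 density bands per year, 526 / 2 = 263 years.
A: Extension rate ≈ 1263.6 / 263 = 4.805 mm/year.
For B, 1475.6 / 4.805 = 307.10 years; at 2 density bands per year that is 307.10 × 2 ≈ 614 density bands.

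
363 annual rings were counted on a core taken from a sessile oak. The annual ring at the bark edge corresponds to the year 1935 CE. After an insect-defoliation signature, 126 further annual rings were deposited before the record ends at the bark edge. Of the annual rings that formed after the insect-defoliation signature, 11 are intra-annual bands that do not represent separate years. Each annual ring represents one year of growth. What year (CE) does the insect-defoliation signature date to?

1820 CE

There are 126 annual rings younger than the insect-defoliation signature.
Removing the 11 false annual rings leaves 126 − 11 = 115 true annual rings beyond the insect-defoliation signature.
Counting back 115 years from 1935 CE places the insect-defoliation signature in 1935 − 115 = 1820 CE.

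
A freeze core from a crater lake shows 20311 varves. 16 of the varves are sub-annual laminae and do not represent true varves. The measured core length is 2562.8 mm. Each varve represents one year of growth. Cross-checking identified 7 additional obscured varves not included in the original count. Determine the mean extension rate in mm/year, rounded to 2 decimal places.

True varve count = 20311 − 16 + 7 = 20302.
Mean rate = 2562.8 mm / 20302 years ≈ 0.13 mm/year.

0.13 mm/year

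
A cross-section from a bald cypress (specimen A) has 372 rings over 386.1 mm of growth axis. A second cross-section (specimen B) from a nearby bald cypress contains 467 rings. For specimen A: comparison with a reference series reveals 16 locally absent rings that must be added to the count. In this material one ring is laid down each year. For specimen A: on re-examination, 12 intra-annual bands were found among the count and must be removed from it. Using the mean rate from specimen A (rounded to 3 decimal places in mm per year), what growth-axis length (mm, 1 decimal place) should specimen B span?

Specimen A: after corrections the count is 372 − 12 + 16 = 376 rings.
A: Extension rate ≈ 386.1 / 376 = 1.027 mm per year.
Length of B = 1.027 × 467 = 479.6 mm.

479.6 mm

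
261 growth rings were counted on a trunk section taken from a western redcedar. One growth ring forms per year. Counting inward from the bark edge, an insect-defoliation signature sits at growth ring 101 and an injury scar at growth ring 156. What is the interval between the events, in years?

55 years

156 − 101 = 55 growth rings lie between the two events.
One growth ring per year makes the interval 55 years.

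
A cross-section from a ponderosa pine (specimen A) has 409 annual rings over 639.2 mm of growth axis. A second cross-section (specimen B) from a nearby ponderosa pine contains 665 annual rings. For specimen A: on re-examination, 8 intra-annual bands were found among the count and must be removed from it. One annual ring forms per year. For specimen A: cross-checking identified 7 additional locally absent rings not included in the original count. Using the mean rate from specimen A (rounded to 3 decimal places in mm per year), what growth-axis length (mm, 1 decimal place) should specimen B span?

Specimen A: correcting the raw count gives 409 − 8 + 7 = 408 true annual rings.
A: Extension rate ≈ 639.2 / 408 = 1.567 mm per year.
For B, 1.567 mm/year × 665 years = 1042.1 mm.

1042.1 mm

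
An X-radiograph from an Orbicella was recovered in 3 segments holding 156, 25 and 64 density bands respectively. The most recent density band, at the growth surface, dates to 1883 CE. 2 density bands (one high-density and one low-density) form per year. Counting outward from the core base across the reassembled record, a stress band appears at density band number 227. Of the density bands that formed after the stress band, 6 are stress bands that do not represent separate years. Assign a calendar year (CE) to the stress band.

1877 CE

Total density bands = 156 + 25 + 64 = 245.
The stress band sits at density band 227 from the core base, so 245 − 227 = 18 density bands formed after it.
Excluding 6 false density bands: 18 − 6 = 12.
With 2 density bands per year, 12 / 2 = 6 years.
1883 − 6 = 1877 CE.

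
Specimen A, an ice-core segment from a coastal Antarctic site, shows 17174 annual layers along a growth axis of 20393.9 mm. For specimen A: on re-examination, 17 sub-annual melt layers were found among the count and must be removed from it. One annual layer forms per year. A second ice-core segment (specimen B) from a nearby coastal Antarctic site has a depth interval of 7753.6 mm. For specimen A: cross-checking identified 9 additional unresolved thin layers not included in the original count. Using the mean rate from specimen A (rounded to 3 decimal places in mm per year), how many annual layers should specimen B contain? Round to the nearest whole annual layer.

6527 annual layers

Specimen A: adjusted count: 17174 − 17 + 9 = 17166 annual layers.
A: 20393.9 mm over 17166 years gives 20393.9 / 17166 ≈ 1.188 mm/yr.
For B, 7753.6 / 1.188 = 6526.60 years ≈ 6527 annual layers.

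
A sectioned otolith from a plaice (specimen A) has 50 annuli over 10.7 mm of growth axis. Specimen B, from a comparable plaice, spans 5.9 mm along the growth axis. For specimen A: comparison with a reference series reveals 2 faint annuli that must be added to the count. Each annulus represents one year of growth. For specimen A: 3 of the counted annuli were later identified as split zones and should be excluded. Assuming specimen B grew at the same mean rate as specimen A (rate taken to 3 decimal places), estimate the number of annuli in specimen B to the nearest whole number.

27 annuli

Specimen A: after corrections the count is 50 − 3 + 2 = 49 annuli.
A: 10.7 mm over 49 years gives 10.7 / 49 ≈ 0.218 mm per year.
For B, 5.9 / 0.218 = 27.06 years ≈ 27 annuli.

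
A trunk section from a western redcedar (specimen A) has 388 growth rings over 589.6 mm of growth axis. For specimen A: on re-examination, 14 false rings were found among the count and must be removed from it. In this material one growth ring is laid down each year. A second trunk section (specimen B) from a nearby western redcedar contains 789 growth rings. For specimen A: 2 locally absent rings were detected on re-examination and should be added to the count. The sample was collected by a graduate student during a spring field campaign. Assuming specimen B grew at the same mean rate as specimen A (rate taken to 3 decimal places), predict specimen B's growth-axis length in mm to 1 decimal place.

Specimen A: adjusted count: 388 − 14 + 2 = 376 growth rings.
A: Mean rate = 589.6 mm / 376 years ≈ 1.568 mm per year.
Length of B = 1.568 × 789 = 1237.2 mm.

1237.2 mm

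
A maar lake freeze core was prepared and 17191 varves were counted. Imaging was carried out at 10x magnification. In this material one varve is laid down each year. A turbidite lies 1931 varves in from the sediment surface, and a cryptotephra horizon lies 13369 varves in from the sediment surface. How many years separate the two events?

13369 − 1931 = 11438 varves lie between the two events.
One varve per year makes the interval 11438 years.

11438 years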